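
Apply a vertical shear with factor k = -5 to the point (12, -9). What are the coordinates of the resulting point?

Shear matrix for vertical shear with factor k = -5:
[[1, 0], [-5, 1]]
Result: (12, -9) → (12, -69)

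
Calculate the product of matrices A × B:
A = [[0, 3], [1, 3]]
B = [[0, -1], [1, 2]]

Matrix multiplication:
C[0][0] = 0×0 + 3×1 = 3
C[0][1] = 0×-1 + 3×2 = 6
C[1][0] = 1×0 + 3×1 = 3
C[1][1] = 1×-1 + 3×2 = 5
Result: [[3, 6], [3, 5]]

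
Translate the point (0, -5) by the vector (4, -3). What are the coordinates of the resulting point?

Translation by (4, -3) (homogeneous matrix [[1, 0, 4], [0, 1, -3], [0, 0, 1]]):
x' = 0 + 4 = 4
y' = -5 + -3 = -8
Result: (4, -8)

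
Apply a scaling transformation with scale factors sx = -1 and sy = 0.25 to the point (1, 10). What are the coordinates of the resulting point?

Scaling matrix:
[[-1, 0], [0, 0.25]]
Result: (1 × -1, 10 × 0.25) = (-1, 2.5)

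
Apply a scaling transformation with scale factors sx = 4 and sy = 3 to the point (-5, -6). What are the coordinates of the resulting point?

Scaling matrix:
[[4, 0], [0, 3]]
Result: (-5 × 4, -6 × 3) = (-20, -18)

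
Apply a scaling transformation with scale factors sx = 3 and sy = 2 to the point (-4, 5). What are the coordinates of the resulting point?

Scaling matrix:
[[3, 0], [0, 2]]
Result: (-4 × 3, 5 × 2) = (-12, 10)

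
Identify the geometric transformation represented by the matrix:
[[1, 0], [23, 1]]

This matrix represents: vertical shear with factor 23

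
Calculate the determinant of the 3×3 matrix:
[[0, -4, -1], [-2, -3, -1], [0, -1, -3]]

Expansion along first row:
det = 0·det([[-3,-1],[-1,-3]]) - -4·det([[-2,-1],[0,-3]]) + -1·det([[-2,-3],[0,-1]])
    = 0·(-3·-3 - -1·-1) - -4·(-2·-3 - -1·0) + -1·(-2·-1 - -3·0)
    = 0·8 - -4·6 + -1·2
    = 0 + 24 + -2 = 22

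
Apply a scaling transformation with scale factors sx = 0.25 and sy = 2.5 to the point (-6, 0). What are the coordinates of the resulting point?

Scaling matrix:
[[0.25, 0], [0, 2.50]]
Result: (-6 × 0.25, 0 × 2.5) = (-1.5, 0)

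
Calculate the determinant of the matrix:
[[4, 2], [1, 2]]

For a 2×2 matrix [[a, b], [c, d]], det = ad - bc
det = (4)(2) - (2)(1) = 8 - 2 = 6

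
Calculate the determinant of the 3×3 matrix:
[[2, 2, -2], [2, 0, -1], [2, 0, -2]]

Expansion along first row:
det = 2·det([[0,-1],[0,-2]]) - 2·det([[2,-1],[2,-2]]) + -2·det([[2,0],[2,0]])
    = 2·(0·-2 - -1·0) - 2·(2·-2 - -1·2) + -2·(2·0 - 0·2)
    = 2·0 - 2·-2 + -2·0
    = 0 + 4 + 0 = 4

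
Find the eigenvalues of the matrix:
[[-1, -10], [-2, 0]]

Characteristic equation: det(A - λI) = 0
λ² - (trace)λ + (det) = 0
trace = -1 + 0 = -1, det = (-1)(0) - (-10)(-2) = -20
λ² - (-1)λ + (-20) = 0
λ = (-1 ± √((-1)² - 4·(-20))) / 2 = (-1 ± √81) / 2
Solving: λ = -5, 4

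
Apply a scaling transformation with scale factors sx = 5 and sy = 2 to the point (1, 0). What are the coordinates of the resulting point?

Scaling matrix:
[[5, 0], [0, 2]]
Result: (1 × 5, 0 × 2) = (5, 0)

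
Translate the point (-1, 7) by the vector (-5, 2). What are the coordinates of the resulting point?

Translation by (-5, 2) (homogeneous matrix [[1, 0, -5], [0, 1, 2], [0, 0, 1]]):
x' = -1 + -5 = -6
y' = 7 + 2 = 9
Result: (-6, 9)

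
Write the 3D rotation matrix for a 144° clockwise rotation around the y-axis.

Rotation matrix for clockwise 144° around y-axis:
A clockwise rotation by 144° is a counterclockwise rotation by -144°.
cos(-144°) = -0.8090, sin(-144°) = -0.5878
Result: [[-0.8090, 0, -0.5878], [0, 1, 0], [0.5878, 0, -0.8090]]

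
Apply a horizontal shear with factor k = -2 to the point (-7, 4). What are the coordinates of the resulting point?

Shear matrix for horizontal shear with factor k = -2:
[[1, -2], [0, 1]]
Result: (-7, 4) → (-15, 4)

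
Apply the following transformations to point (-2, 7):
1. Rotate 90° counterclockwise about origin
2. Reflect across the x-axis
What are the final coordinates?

Step 1: Rotate 90° → (-7, -2)
Step 2: Reflect across x-axis → (-7, 2)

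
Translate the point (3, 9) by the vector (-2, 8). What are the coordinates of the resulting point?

Translation by (-2, 8) (homogeneous matrix [[1, 0, -2], [0, 1, 8], [0, 0, 1]]):
x' = 3 + -2 = 1
y' = 9 + 8 = 17
Result: (1, 17)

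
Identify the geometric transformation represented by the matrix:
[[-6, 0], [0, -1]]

This matrix represents: non-uniform scaling by sx = -6, sy = -1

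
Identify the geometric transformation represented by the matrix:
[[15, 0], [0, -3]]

This matrix represents: non-uniform scaling by sx = 15, sy = -3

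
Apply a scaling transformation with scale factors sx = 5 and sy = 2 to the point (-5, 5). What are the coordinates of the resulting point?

Scaling matrix:
[[5, 0], [0, 2]]
Result: (-5 × 5, 5 × 2) = (-25, 10)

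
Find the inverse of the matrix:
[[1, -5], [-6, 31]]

For [[a,b],[c,d]], inverse = (1/det)·[[d,-b],[-c,a]]
det = (1)(31) - (-5)(-6) = 31 - 30 = 1
Inverse = [[31, 5], [6, 1]]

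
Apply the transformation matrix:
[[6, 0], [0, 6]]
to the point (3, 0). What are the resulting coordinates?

Matrix multiplication:
[[6, 0], [0, 6]] × [3, 0]ᵀ
= [(6)(3) + (0)(0), (0)(3) + (6)(0)]ᵀ
= [18, 0]ᵀ
Result: (18, 0)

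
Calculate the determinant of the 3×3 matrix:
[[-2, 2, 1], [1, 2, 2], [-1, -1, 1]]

Expansion along first row:
det = -2·det([[2,2],[-1,1]]) - 2·det([[1,2],[-1,1]]) + 1·det([[1,2],[-1,-1]])
    = -2·(2·1 - 2·-1) - 2·(1·1 - 2·-1) + 1·(1·-1 - 2·-1)
    = -2·4 - 2·3 + 1·1
    = -8 + -6 + 1 = -13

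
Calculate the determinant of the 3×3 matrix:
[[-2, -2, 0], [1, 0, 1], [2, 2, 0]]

Expansion along first row:
det = -2·det([[0,1],[2,0]]) - -2·det([[1,1],[2,0]]) + 0·det([[1,0],[2,2]])
    = -2·(0·0 - 1·2) - -2·(1·0 - 1·2) + 0·(1·2 - 0·2)
    = -2·-2 - -2·-2 + 0·2
    = 4 + -4 + 0 = 0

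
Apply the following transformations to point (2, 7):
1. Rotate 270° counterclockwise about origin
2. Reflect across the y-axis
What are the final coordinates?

Step 1: Rotate 270° → (7, -2)
Step 2: Reflect across y-axis → (-7, -2)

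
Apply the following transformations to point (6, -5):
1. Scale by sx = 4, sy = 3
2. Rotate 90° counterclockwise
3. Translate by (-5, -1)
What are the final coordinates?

Step 1: Scale → (24, -15)
Step 2: Rotate 90° → (15, 24)
Step 3: Translate → (10, 23)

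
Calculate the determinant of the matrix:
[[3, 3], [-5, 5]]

For a 2×2 matrix [[a, b], [c, d]], det = ad - bc
det = (3)(5) - (3)(-5) = 15 - -15 = 30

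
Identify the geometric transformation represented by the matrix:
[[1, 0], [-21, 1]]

This matrix represents: vertical shear with factor -21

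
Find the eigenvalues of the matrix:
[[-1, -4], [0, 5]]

Characteristic equation: det(A - λI) = 0
λ² - (trace)λ + (det) = 0
trace = -1 + 5 = 4, det = (-1)(5) - (-4)(0) = -5
λ² - (4)λ + (-5) = 0
λ = (4 ± √((4)² - 4·(-5))) / 2 = (4 ± √36) / 2
Solving: λ = -1, 5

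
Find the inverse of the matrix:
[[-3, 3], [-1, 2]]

For [[a,b],[c,d]], inverse = (1/det)·[[d,-b],[-c,a]]
det = (-3)(2) - (3)(-1) = -6 - -3 = -3
Inverse = (1/-3)·[[2, -3], [1, -3]]
= [[-2/3, 1], [-1/3, 1]]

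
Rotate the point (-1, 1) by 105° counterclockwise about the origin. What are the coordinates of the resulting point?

Rotation matrix for 105°: [[cos 105°, -sin 105°], [sin 105°, cos 105°]] ≈ [[-0.258819, -0.965926], [0.965926, -0.258819]]
[[-0.258819, -0.965926], [0.965926, -0.258819]] × [-1, 1]ᵀ ≈ [-0.7071, -1.2247]ᵀ
Result: (-0.7071, -1.2247)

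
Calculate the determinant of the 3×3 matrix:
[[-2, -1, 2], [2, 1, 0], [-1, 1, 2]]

Expansion along first row:
det = -2·det([[1,0],[1,2]]) - -1·det([[2,0],[-1,2]]) + 2·det([[2,1],[-1,1]])
    = -2·(1·2 - 0·1) - -1·(2·2 - 0·-1) + 2·(2·1 - 1·-1)
    = -2·2 - -1·4 + 2·3
    = -4 + 4 + 6 = 6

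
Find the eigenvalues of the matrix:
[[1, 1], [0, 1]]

Characteristic equation: det(A - λI) = 0
λ² - (trace)λ + (det) = 0
trace = 1 + 1 = 2, det = (1)(1) - (1)(0) = 1
λ² - (2)λ + (1) = 0
λ = (2 ± √((2)² - 4·(1))) / 2 = (2 ± √0) / 2
Solving: λ = 1, 1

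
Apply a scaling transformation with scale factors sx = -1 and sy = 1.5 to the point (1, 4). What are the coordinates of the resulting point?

Scaling matrix:
[[-1, 0], [0, 1.50]]
Result: (1 × -1, 4 × 1.5) = (-1, 6)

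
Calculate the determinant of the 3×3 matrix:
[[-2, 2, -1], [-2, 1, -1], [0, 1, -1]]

Expansion along first row:
det = -2·det([[1,-1],[1,-1]]) - 2·det([[-2,-1],[0,-1]]) + -1·det([[-2,1],[0,1]])
    = -2·(1·-1 - -1·1) - 2·(-2·-1 - -1·0) + -1·(-2·1 - 1·0)
    = -2·0 - 2·2 + -1·-2
    = 0 + -4 + 2 = -2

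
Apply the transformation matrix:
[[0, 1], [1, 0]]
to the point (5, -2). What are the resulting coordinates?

Matrix multiplication:
[[0, 1], [1, 0]] × [5, -2]ᵀ
= [(0)(5) + (1)(-2), (1)(5) + (0)(-2)]ᵀ
= [-2, 5]ᵀ
Result: (-2, 5)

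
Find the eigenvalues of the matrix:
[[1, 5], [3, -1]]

Characteristic equation: det(A - λI) = 0
λ² - (trace)λ + (det) = 0
trace = 1 + -1 = 0, det = (1)(-1) - (5)(3) = -16
λ² - (0)λ + (-16) = 0
λ = (0 ± √((0)² - 4·(-16))) / 2 = (0 ± √64) / 2
Solving: λ = -4, 4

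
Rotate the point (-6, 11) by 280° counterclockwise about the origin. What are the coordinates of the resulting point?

Rotation matrix for 280°: [[cos 280°, -sin 280°], [sin 280°, cos 280°]] ≈ [[0.173648, 0.984808], [-0.984808, 0.173648]]
[[0.173648, 0.984808], [-0.984808, 0.173648]] × [-6, 11]ᵀ ≈ [9.7910, 7.8190]ᵀ
Result: (9.7910, 7.8190)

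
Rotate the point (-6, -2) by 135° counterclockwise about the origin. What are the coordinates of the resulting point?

Rotation matrix for 135°: [[cos 135°, -sin 135°], [sin 135°, cos 135°]] ≈ [[-0.707107, -0.707107], [0.707107, -0.707107]]
[[-0.707107, -0.707107], [0.707107, -0.707107]] × [-6, -2]ᵀ ≈ [5.6569, -2.8284]ᵀ
Result: (5.6569, -2.8284)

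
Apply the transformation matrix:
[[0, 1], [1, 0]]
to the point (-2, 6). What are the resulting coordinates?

Matrix multiplication:
[[0, 1], [1, 0]] × [-2, 6]ᵀ
= [(0)(-2) + (1)(6), (1)(-2) + (0)(6)]ᵀ
= [6, -2]ᵀ
Result: (6, -2)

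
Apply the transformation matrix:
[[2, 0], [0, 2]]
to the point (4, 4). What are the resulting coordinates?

Matrix multiplication:
[[2, 0], [0, 2]] × [4, 4]ᵀ
= [(2)(4) + (0)(4), (0)(4) + (2)(4)]ᵀ
= [8, 8]ᵀ
Result: (8, 8)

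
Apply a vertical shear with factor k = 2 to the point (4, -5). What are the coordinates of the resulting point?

Shear matrix for vertical shear with factor k = 2:
[[1, 0], [2, 1]]
Result: (4, -5) → (4, 3)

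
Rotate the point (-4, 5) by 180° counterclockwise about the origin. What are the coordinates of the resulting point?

Rotation matrix for 180°: [[cos 180°, -sin 180°], [sin 180°, cos 180°]] = [[-1, 0], [0, -1]]
[[-1, 0], [0, -1]] × [-4, 5]ᵀ = [4, -5]ᵀ
Result: (4, -5)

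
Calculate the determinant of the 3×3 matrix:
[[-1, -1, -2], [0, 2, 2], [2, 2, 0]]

Expansion along first row:
det = -1·det([[2,2],[2,0]]) - -1·det([[0,2],[2,0]]) + -2·det([[0,2],[2,2]])
    = -1·(2·0 - 2·2) - -1·(0·0 - 2·2) + -2·(0·2 - 2·2)
    = -1·-4 - -1·-4 + -2·-4
    = 4 + -4 + 8 = 8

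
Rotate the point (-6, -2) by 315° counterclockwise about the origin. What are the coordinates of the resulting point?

Rotation matrix for 315°: [[cos 315°, -sin 315°], [sin 315°, cos 315°]] ≈ [[0.707107, 0.707107], [-0.707107, 0.707107]]
[[0.707107, 0.707107], [-0.707107, 0.707107]] × [-6, -2]ᵀ ≈ [-5.6569, 2.8284]ᵀ
Result: (-5.6569, 2.8284)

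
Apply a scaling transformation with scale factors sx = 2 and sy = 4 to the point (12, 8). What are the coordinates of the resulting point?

Scaling matrix:
[[2, 0], [0, 4]]
Result: (12 × 2, 8 × 4) = (24, 32)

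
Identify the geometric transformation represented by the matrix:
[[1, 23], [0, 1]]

This matrix represents: horizontal shear with factor 23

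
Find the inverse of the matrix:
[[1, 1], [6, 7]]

For [[a,b],[c,d]], inverse = (1/det)·[[d,-b],[-c,a]]
det = (1)(7) - (1)(6) = 7 - 6 = 1
Inverse = [[7, -1], [-6, 1]]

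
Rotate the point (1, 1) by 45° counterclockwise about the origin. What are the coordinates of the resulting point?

Rotation matrix for 45°: [[cos 45°, -sin 45°], [sin 45°, cos 45°]] ≈ [[0.707107, -0.707107], [0.707107, 0.707107]]
[[0.707107, -0.707107], [0.707107, 0.707107]] × [1, 1]ᵀ ≈ [0, 1.4142]ᵀ
Result: (0, 1.4142)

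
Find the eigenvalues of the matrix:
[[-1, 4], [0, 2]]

Characteristic equation: det(A - λI) = 0
λ² - (trace)λ + (det) = 0
trace = -1 + 2 = 1, det = (-1)(2) - (4)(0) = -2
λ² - (1)λ + (-2) = 0
λ = (1 ± √((1)² - 4·(-2))) / 2 = (1 ± √9) / 2
Solving: λ = -1, 2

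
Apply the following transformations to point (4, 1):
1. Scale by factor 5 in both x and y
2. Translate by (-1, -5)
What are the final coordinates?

Step 1: Scale (4, 1) by 5 → (20, 5)
Step 2: Translate by (-1, -5) → (19, 0)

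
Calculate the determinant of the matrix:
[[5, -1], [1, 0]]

For a 2×2 matrix [[a, b], [c, d]], det = ad - bc
det = (5)(0) - (-1)(1) = 0 - -1 = 1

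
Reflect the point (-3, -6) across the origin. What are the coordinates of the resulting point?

Reflection across origin: (-3, -6) → (3, 6)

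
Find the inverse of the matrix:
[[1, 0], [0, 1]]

For [[a,b],[c,d]], inverse = (1/det)·[[d,-b],[-c,a]]
det = (1)(1) - (0)(0) = 1 - 0 = 1
Inverse = [[1, 0], [0, 1]]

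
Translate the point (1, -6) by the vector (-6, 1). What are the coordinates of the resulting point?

Translation by (-6, 1) (homogeneous matrix [[1, 0, -6], [0, 1, 1], [0, 0, 1]]):
x' = 1 + -6 = -5
y' = -6 + 1 = -5
Result: (-5, -5)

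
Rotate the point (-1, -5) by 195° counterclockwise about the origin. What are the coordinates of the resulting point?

Rotation matrix for 195°: [[cos 195°, -sin 195°], [sin 195°, cos 195°]] ≈ [[-0.965926, 0.258819], [-0.258819, -0.965926]]
[[-0.965926, 0.258819], [-0.258819, -0.965926]] × [-1, -5]ᵀ ≈ [-0.3282, 5.0884]ᵀ
Result: (-0.3282, 5.0884)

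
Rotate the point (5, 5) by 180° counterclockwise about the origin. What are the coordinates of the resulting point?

Rotation matrix for 180°: [[cos 180°, -sin 180°], [sin 180°, cos 180°]] = [[-1, 0], [0, -1]]
[[-1, 0], [0, -1]] × [5, 5]ᵀ = [-5, -5]ᵀ
Result: (-5, -5)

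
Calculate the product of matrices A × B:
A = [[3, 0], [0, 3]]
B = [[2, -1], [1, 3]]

Matrix multiplication:
C[0][0] = 3×2 + 0×1 = 6
C[0][1] = 3×-1 + 0×3 = -3
C[1][0] = 0×2 + 3×1 = 3
C[1][1] = 0×-1 + 3×3 = 9
Result: [[6, -3], [3, 9]]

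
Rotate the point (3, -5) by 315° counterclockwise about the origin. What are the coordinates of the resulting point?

Rotation matrix for 315°: [[cos 315°, -sin 315°], [sin 315°, cos 315°]] ≈ [[0.707107, 0.707107], [-0.707107, 0.707107]]
[[0.707107, 0.707107], [-0.707107, 0.707107]] × [3, -5]ᵀ ≈ [-1.4142, -5.6569]ᵀ
Result: (-1.4142, -5.6569)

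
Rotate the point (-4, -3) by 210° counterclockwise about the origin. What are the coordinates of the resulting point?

Rotation matrix for 210°: [[cos 210°, -sin 210°], [sin 210°, cos 210°]] ≈ [[-0.866025, 0.500000], [-0.500000, -0.866025]]
[[-0.866025, 0.500000], [-0.500000, -0.866025]] × [-4, -3]ᵀ ≈ [1.9641, 4.5981]ᵀ
Result: (1.9641, 4.5981)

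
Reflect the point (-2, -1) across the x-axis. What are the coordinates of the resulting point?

Reflection across x-axis: (-2, -1) → (-2, 1)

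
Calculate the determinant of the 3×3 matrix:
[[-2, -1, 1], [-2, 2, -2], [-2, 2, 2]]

Expansion along first row:
det = -2·det([[2,-2],[2,2]]) - -1·det([[-2,-2],[-2,2]]) + 1·det([[-2,2],[-2,2]])
    = -2·(2·2 - -2·2) - -1·(-2·2 - -2·-2) + 1·(-2·2 - 2·-2)
    = -2·8 - -1·-8 + 1·0
    = -16 + -8 + 0 = -24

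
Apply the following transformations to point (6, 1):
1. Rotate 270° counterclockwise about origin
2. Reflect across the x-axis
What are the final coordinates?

Step 1: Rotate 270° → (1, -6)
Step 2: Reflect across x-axis → (1, 6)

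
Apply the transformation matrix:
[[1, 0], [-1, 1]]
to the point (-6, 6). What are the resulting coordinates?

Matrix multiplication:
[[1, 0], [-1, 1]] × [-6, 6]ᵀ
= [(1)(-6) + (0)(6), (-1)(-6) + (1)(6)]ᵀ
= [-6, 12]ᵀ
Result: (-6, 12)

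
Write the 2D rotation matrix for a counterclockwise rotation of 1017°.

Rotation matrix formula: [[cos θ, -sin θ], [sin θ, cos θ]]
For θ = 1017°:
cos(1017°) = 0.4540
sin(1017°) = -0.8910
Result: [[0.4540, 0.8910], [-0.8910, 0.4540]]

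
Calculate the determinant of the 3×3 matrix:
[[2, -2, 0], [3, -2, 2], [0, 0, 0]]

Expansion along first row:
det = 2·det([[-2,2],[0,0]]) - -2·det([[3,2],[0,0]]) + 0·det([[3,-2],[0,0]])
    = 2·(-2·0 - 2·0) - -2·(3·0 - 2·0) + 0·(3·0 - -2·0)
    = 2·0 - -2·0 + 0·0
    = 0 + 0 + 0 = 0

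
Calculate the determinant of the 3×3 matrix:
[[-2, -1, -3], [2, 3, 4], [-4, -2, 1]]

Expansion along first row:
det = -2·det([[3,4],[-2,1]]) - -1·det([[2,4],[-4,1]]) + -3·det([[2,3],[-4,-2]])
    = -2·(3·1 - 4·-2) - -1·(2·1 - 4·-4) + -3·(2·-2 - 3·-4)
    = -2·11 - -1·18 + -3·8
    = -22 + 18 + -24 = -28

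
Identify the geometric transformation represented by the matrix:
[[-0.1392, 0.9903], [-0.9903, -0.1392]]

This matrix represents: rotation by 262° counterclockwise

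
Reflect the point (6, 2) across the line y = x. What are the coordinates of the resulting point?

Reflection across line y = x: (6, 2) → (2, 6)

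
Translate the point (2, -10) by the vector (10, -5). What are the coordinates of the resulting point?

Translation by (10, -5) (homogeneous matrix [[1, 0, 10], [0, 1, -5], [0, 0, 1]]):
x' = 2 + 10 = 12
y' = -10 + -5 = -15
Result: (12, -15)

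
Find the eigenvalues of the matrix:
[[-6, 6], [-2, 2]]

Characteristic equation: det(A - λI) = 0
λ² - (trace)λ + (det) = 0
trace = -6 + 2 = -4, det = (-6)(2) - (6)(-2) = 0
λ² - (-4)λ + (0) = 0
λ = (-4 ± √((-4)² - 4·(0))) / 2 = (-4 ± √16) / 2
Solving: λ = -4, 0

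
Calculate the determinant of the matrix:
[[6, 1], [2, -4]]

For a 2×2 matrix [[a, b], [c, d]], det = ad - bc
det = (6)(-4) - (1)(2) = -24 - 2 = -26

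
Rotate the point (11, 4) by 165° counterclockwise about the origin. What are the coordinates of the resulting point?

Rotation matrix for 165°: [[cos 165°, -sin 165°], [sin 165°, cos 165°]] ≈ [[-0.965926, -0.258819], [0.258819, -0.965926]]
[[-0.965926, -0.258819], [0.258819, -0.965926]] × [11, 4]ᵀ ≈ [-11.6605, -1.0167]ᵀ
Result: (-11.6605, -1.0167)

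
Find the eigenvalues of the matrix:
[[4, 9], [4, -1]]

Characteristic equation: det(A - λI) = 0
λ² - (trace)λ + (det) = 0
trace = 4 + -1 = 3, det = (4)(-1) - (9)(4) = -40
λ² - (3)λ + (-40) = 0
λ = (3 ± √((3)² - 4·(-40))) / 2 = (3 ± √169) / 2
Solving: λ = -5, 8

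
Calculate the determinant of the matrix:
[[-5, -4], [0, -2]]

For a 2×2 matrix [[a, b], [c, d]], det = ad - bc
det = (-5)(-2) - (-4)(0) = 10 - 0 = 10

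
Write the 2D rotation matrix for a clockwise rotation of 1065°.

Rotation matrix formula: [[cos θ, -sin θ], [sin θ, cos θ]]
A clockwise rotation by 1065° is equivalent to a counterclockwise rotation by -1065°.
For θ = -1065°:
cos(-1065°) = 0.9659
sin(-1065°) = 0.2588
Result: [[0.9659, -0.2588], [0.2588, 0.9659]]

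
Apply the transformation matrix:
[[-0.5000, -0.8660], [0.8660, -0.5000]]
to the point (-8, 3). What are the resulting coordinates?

Matrix multiplication:
[[-0.5000, -0.8660], [0.8660, -0.5000]] × [-8, 3]ᵀ
= [(-0.5000)(-8) + (-0.8660)(3), (0.8660)(-8) + (-0.5000)(3)]ᵀ
= [1.4020, -8.4280]ᵀ
Result: (1.4020, -8.4280)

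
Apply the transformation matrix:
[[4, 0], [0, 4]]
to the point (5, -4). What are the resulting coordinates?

Matrix multiplication:
[[4, 0], [0, 4]] × [5, -4]ᵀ
= [(4)(5) + (0)(-4), (0)(5) + (4)(-4)]ᵀ
= [20, -16]ᵀ
Result: (20, -16)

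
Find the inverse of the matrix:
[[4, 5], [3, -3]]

For [[a,b],[c,d]], inverse = (1/det)·[[d,-b],[-c,a]]
det = (4)(-3) - (5)(3) = -12 - 15 = -27
Inverse = (1/-27)·[[-3, -5], [-3, 4]]
= [[1/9, 5/27], [1/9, -4/27]]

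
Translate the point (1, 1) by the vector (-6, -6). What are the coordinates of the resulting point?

Translation by (-6, -6) (homogeneous matrix [[1, 0, -6], [0, 1, -6], [0, 0, 1]]):
x' = 1 + -6 = -5
y' = 1 + -6 = -5
Result: (-5, -5)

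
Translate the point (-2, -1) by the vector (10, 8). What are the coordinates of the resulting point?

Translation by (10, 8) (homogeneous matrix [[1, 0, 10], [0, 1, 8], [0, 0, 1]]):
x' = -2 + 10 = 8
y' = -1 + 8 = 7
Result: (8, 7)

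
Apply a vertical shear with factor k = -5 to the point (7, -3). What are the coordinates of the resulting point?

Shear matrix for vertical shear with factor k = -5:
[[1, 0], [-5, 1]]
Result: (7, -3) → (7, -38)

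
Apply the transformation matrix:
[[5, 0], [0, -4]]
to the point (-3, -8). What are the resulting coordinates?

Matrix multiplication:
[[5, 0], [0, -4]] × [-3, -8]ᵀ
= [(5)(-3) + (0)(-8), (0)(-3) + (-4)(-8)]ᵀ
= [-15, 32]ᵀ
Result: (-15, 32)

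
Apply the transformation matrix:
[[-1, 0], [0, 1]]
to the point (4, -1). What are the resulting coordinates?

Matrix multiplication:
[[-1, 0], [0, 1]] × [4, -1]ᵀ
= [(-1)(4) + (0)(-1), (0)(4) + (1)(-1)]ᵀ
= [-4, -1]ᵀ
Result: (-4, -1)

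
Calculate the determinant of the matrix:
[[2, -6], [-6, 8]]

For a 2×2 matrix [[a, b], [c, d]], det = ad - bc
det = (2)(8) - (-6)(-6) = 16 - 36 = -20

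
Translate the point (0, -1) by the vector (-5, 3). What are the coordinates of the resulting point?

Translation by (-5, 3) (homogeneous matrix [[1, 0, -5], [0, 1, 3], [0, 0, 1]]):
x' = 0 + -5 = -5
y' = -1 + 3 = 2
Result: (-5, 2)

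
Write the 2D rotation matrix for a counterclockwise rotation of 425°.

Rotation matrix formula: [[cos θ, -sin θ], [sin θ, cos θ]]
For θ = 425°:
cos(425°) = 0.4226
sin(425°) = 0.9063
Result: [[0.4226, -0.9063], [0.9063, 0.4226]]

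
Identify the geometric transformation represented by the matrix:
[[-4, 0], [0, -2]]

This matrix represents: non-uniform scaling by sx = -4, sy = -2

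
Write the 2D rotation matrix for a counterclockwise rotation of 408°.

Rotation matrix formula: [[cos θ, -sin θ], [sin θ, cos θ]]
For θ = 408°:
cos(408°) = 0.6691
sin(408°) = 0.7431
Result: [[0.6691, -0.7431], [0.7431, 0.6691]]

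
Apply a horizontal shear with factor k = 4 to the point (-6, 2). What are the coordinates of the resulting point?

Shear matrix for horizontal shear with factor k = 4:
[[1, 4], [0, 1]]
Result: (-6, 2) → (2, 2)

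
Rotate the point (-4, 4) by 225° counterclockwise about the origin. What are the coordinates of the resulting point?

Rotation matrix for 225°: [[cos 225°, -sin 225°], [sin 225°, cos 225°]] ≈ [[-0.707107, 0.707107], [-0.707107, -0.707107]]
[[-0.707107, 0.707107], [-0.707107, -0.707107]] × [-4, 4]ᵀ ≈ [5.6569, 0]ᵀ
Result: (5.6569, 0)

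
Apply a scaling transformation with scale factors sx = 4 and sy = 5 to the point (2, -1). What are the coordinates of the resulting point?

Scaling matrix:
[[4, 0], [0, 5]]
Result: (2 × 4, -1 × 5) = (8, -5)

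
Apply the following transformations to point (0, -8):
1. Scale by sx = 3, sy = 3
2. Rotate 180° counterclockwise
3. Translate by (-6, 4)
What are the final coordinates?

Step 1: Scale → (0, -24)
Step 2: Rotate 180° → (0, 24)
Step 3: Translate → (-6, 28)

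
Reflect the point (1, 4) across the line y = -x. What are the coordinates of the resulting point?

Reflection across line y = -x: (1, 4) → (-4, -1)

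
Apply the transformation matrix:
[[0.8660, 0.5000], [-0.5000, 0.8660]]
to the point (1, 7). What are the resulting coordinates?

Matrix multiplication:
[[0.8660, 0.5000], [-0.5000, 0.8660]] × [1, 7]ᵀ
= [(0.8660)(1) + (0.5000)(7), (-0.5000)(1) + (0.8660)(7)]ᵀ
= [4.3660, 5.5620]ᵀ
Result: (4.3660, 5.5620)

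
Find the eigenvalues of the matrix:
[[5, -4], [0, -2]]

Characteristic equation: det(A - λI) = 0
λ² - (trace)λ + (det) = 0
trace = 5 + -2 = 3, det = (5)(-2) - (-4)(0) = -10
λ² - (3)λ + (-10) = 0
λ = (3 ± √((3)² - 4·(-10))) / 2 = (3 ± √49) / 2
Solving: λ = -2, 5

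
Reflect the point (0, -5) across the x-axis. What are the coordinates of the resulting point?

Reflection across x-axis: (0, -5) → (0, 5)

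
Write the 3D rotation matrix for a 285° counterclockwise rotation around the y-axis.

Rotation matrix for counterclockwise 285° around y-axis:
cos(285°) = 0.2588, sin(285°) = -0.9659
Result: [[0.2588, 0, -0.9659], [0, 1, 0], [0.9659, 0, 0.2588]]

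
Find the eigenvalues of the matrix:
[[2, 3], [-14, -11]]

Characteristic equation: det(A - λI) = 0
λ² - (trace)λ + (det) = 0
trace = 2 + -11 = -9, det = (2)(-11) - (3)(-14) = 20
λ² - (-9)λ + (20) = 0
λ = (-9 ± √((-9)² - 4·(20))) / 2 = (-9 ± √1) / 2
Solving: λ = -5, -4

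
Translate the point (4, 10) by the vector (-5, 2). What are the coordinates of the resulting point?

Translation by (-5, 2) (homogeneous matrix [[1, 0, -5], [0, 1, 2], [0, 0, 1]]):
x' = 4 + -5 = -1
y' = 10 + 2 = 12
Result: (-1, 12)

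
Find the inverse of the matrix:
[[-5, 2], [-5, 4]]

For [[a,b],[c,d]], inverse = (1/det)·[[d,-b],[-c,a]]
det = (-5)(4) - (2)(-5) = -20 - -10 = -10
Inverse = (1/-10)·[[4, -2], [5, -5]]
= [[-2/5, 1/5], [-1/2, 1/2]]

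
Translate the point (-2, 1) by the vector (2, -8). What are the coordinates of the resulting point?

Translation by (2, -8) (homogeneous matrix [[1, 0, 2], [0, 1, -8], [0, 0, 1]]):
x' = -2 + 2 = 0
y' = 1 + -8 = -7
Result: (0, -7)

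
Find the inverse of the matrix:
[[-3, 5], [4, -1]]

For [[a,b],[c,d]], inverse = (1/det)·[[d,-b],[-c,a]]
det = (-3)(-1) - (5)(4) = 3 - 20 = -17
Inverse = (1/-17)·[[-1, -5], [-4, -3]]
= [[1/17, 5/17], [4/17, 3/17]]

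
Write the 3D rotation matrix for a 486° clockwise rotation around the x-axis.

Rotation matrix for clockwise 486° around x-axis:
A clockwise rotation by 486° is a counterclockwise rotation by -486°.
cos(-486°) = -0.5878, sin(-486°) = -0.8090
Result: [[1, 0, 0], [0, -0.5878, 0.8090], [0, -0.8090, -0.5878]]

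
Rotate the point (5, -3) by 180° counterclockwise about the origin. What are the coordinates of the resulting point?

Rotation matrix for 180°: [[cos 180°, -sin 180°], [sin 180°, cos 180°]] = [[-1, 0], [0, -1]]
[[-1, 0], [0, -1]] × [5, -3]ᵀ = [-5, 3]ᵀ
Result: (-5, 3)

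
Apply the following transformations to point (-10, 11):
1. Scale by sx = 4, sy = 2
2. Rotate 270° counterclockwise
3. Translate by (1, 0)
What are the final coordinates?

Step 1: Scale → (-40, 22)
Step 2: Rotate 270° → (22, 40)
Step 3: Translate → (23, 40)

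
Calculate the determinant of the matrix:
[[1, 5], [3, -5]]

For a 2×2 matrix [[a, b], [c, d]], det = ad - bc
det = (1)(-5) - (5)(3) = -5 - 15 = -20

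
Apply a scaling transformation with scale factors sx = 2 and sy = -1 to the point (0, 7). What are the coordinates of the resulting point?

Scaling matrix:
[[2, 0], [0, -1]]
Result: (0 × 2, 7 × -1) = (0, -7)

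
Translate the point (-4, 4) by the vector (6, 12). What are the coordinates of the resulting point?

Translation by (6, 12) (homogeneous matrix [[1, 0, 6], [0, 1, 12], [0, 0, 1]]):
x' = -4 + 6 = 2
y' = 4 + 12 = 16
Result: (2, 16)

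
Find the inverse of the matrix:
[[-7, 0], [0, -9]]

For [[a,b],[c,d]], inverse = (1/det)·[[d,-b],[-c,a]]
det = (-7)(-9) - (0)(0) = 63 - 0 = 63
Inverse = (1/63)·[[-9, 0], [0, -7]]
= [[-1/7, 0], [0, -1/9]]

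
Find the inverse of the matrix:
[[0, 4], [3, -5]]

For [[a,b],[c,d]], inverse = (1/det)·[[d,-b],[-c,a]]
det = (0)(-5) - (4)(3) = 0 - 12 = -12
Inverse = (1/-12)·[[-5, -4], [-3, 0]]
= [[5/12, 1/3], [1/4, 0]]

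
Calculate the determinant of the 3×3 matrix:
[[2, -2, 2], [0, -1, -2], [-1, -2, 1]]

Expansion along first row:
det = 2·det([[-1,-2],[-2,1]]) - -2·det([[0,-2],[-1,1]]) + 2·det([[0,-1],[-1,-2]])
    = 2·(-1·1 - -2·-2) - -2·(0·1 - -2·-1) + 2·(0·-2 - -1·-1)
    = 2·-5 - -2·-2 + 2·-1
    = -10 + -4 + -2 = -16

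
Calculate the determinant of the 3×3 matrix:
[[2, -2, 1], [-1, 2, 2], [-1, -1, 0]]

Expansion along first row:
det = 2·det([[2,2],[-1,0]]) - -2·det([[-1,2],[-1,0]]) + 1·det([[-1,2],[-1,-1]])
    = 2·(2·0 - 2·-1) - -2·(-1·0 - 2·-1) + 1·(-1·-1 - 2·-1)
    = 2·2 - -2·2 + 1·3
    = 4 + 4 + 3 = 11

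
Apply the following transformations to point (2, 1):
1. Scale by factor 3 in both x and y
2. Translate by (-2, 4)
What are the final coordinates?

Step 1: Scale (2, 1) by 3 → (6, 3)
Step 2: Translate by (-2, 4) → (4, 7)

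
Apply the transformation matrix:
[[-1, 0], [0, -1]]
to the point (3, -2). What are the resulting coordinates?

Matrix multiplication:
[[-1, 0], [0, -1]] × [3, -2]ᵀ
= [(-1)(3) + (0)(-2), (0)(3) + (-1)(-2)]ᵀ
= [-3, 2]ᵀ
Result: (-3, 2)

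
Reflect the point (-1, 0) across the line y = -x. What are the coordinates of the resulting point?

Reflection across line y = -x: (-1, 0) → (0, 1)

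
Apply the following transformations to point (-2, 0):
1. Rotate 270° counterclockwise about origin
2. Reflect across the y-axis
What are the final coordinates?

Step 1: Rotate 270° → (0, 2)
Step 2: Reflect across y-axis → (0, 2)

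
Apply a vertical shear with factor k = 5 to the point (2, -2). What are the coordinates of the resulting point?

Shear matrix for vertical shear with factor k = 5:
[[1, 0], [5, 1]]
Result: (2, -2) → (2, 8)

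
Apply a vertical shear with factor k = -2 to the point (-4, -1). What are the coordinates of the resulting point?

Shear matrix for vertical shear with factor k = -2:
[[1, 0], [-2, 1]]
Result: (-4, -1) → (-4, 7)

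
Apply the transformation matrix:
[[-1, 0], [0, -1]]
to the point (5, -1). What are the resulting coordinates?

Matrix multiplication:
[[-1, 0], [0, -1]] × [5, -1]ᵀ
= [(-1)(5) + (0)(-1), (0)(5) + (-1)(-1)]ᵀ
= [-5, 1]ᵀ
Result: (-5, 1)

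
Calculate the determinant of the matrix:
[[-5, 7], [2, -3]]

For a 2×2 matrix [[a, b], [c, d]], det = ad - bc
det = (-5)(-3) - (7)(2) = 15 - 14 = 1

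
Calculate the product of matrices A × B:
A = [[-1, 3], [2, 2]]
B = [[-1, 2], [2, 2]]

Matrix multiplication:
C[0][0] = -1×-1 + 3×2 = 7
C[0][1] = -1×2 + 3×2 = 4
C[1][0] = 2×-1 + 2×2 = 2
C[1][1] = 2×2 + 2×2 = 8
Result: [[7, 4], [2, 8]]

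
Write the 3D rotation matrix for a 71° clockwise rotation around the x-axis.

Rotation matrix for clockwise 71° around x-axis:
A clockwise rotation by 71° is a counterclockwise rotation by -71°.
cos(-71°) = 0.3256, sin(-71°) = -0.9455
Result: [[1, 0, 0], [0, 0.3256, 0.9455], [0, -0.9455, 0.3256]]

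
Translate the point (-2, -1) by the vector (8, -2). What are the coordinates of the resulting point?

Translation by (8, -2) (homogeneous matrix [[1, 0, 8], [0, 1, -2], [0, 0, 1]]):
x' = -2 + 8 = 6
y' = -1 + -2 = -3
Result: (6, -3)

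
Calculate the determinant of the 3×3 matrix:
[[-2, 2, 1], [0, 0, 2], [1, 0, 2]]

Expansion along first row:
det = -2·det([[0,2],[0,2]]) - 2·det([[0,2],[1,2]]) + 1·det([[0,0],[1,0]])
    = -2·(0·2 - 2·0) - 2·(0·2 - 2·1) + 1·(0·0 - 0·1)
    = -2·0 - 2·-2 + 1·0
    = 0 + 4 + 0 = 4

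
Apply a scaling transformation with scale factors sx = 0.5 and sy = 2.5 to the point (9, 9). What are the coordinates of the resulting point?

Scaling matrix:
[[0.50, 0], [0, 2.50]]
Result: (9 × 0.5, 9 × 2.5) = (4.5, 22.5)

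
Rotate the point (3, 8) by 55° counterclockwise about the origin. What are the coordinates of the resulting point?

Rotation matrix for 55°: [[cos 55°, -sin 55°], [sin 55°, cos 55°]] ≈ [[0.573576, -0.819152], [0.819152, 0.573576]]
[[0.573576, -0.819152], [0.819152, 0.573576]] × [3, 8]ᵀ ≈ [-4.8325, 7.0461]ᵀ
Result: (-4.8325, 7.0461)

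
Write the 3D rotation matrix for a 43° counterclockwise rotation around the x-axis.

Rotation matrix for counterclockwise 43° around x-axis:
cos(43°) = 0.7314, sin(43°) = 0.6820
Result: [[1, 0, 0], [0, 0.7314, -0.6820], [0, 0.6820, 0.7314]]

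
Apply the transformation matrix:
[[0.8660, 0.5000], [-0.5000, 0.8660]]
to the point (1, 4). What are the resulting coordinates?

Matrix multiplication:
[[0.8660, 0.5000], [-0.5000, 0.8660]] × [1, 4]ᵀ
= [(0.8660)(1) + (0.5000)(4), (-0.5000)(1) + (0.8660)(4)]ᵀ
= [2.8660, 2.9640]ᵀ
Result: (2.8660, 2.9640)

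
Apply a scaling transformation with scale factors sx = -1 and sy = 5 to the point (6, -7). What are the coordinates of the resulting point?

Scaling matrix:
[[-1, 0], [0, 5]]
Result: (6 × -1, -7 × 5) = (-6, -35)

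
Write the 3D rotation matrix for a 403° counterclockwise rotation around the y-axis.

Rotation matrix for counterclockwise 403° around y-axis:
cos(403°) = 0.7314, sin(403°) = 0.6820
Result: [[0.7314, 0, 0.6820], [0, 1, 0], [-0.6820, 0, 0.7314]]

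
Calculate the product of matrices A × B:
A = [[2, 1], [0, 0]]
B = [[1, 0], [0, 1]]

Matrix multiplication:
C[0][0] = 2×1 + 1×0 = 2
C[0][1] = 2×0 + 1×1 = 1
C[1][0] = 0×1 + 0×0 = 0
C[1][1] = 0×0 + 0×1 = 0
Result: [[2, 1], [0, 0]]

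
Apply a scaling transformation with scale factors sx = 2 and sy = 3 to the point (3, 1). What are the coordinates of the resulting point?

Scaling matrix:
[[2, 0], [0, 3]]
Result: (3 × 2, 1 × 3) = (6, 3)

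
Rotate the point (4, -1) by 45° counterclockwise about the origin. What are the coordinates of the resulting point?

Rotation matrix for 45°: [[cos 45°, -sin 45°], [sin 45°, cos 45°]] ≈ [[0.707107, -0.707107], [0.707107, 0.707107]]
[[0.707107, -0.707107], [0.707107, 0.707107]] × [4, -1]ᵀ ≈ [3.5355, 2.1213]ᵀ
Result: (3.5355, 2.1213)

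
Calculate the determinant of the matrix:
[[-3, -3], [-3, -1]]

For a 2×2 matrix [[a, b], [c, d]], det = ad - bc
det = (-3)(-1) - (-3)(-3) = 3 - 9 = -6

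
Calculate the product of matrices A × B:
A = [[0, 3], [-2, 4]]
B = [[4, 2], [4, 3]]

Matrix multiplication:
C[0][0] = 0×4 + 3×4 = 12
C[0][1] = 0×2 + 3×3 = 9
C[1][0] = -2×4 + 4×4 = 8
C[1][1] = -2×2 + 4×3 = 8
Result: [[12, 9], [8, 8]]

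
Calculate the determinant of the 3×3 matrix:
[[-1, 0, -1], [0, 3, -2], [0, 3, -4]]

Expansion along first row:
det = -1·det([[3,-2],[3,-4]]) - 0·det([[0,-2],[0,-4]]) + -1·det([[0,3],[0,3]])
    = -1·(3·-4 - -2·3) - 0·(0·-4 - -2·0) + -1·(0·3 - 3·0)
    = -1·-6 - 0·0 + -1·0
    = 6 + 0 + 0 = 6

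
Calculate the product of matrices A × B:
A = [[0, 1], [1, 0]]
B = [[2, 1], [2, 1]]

Matrix multiplication:
C[0][0] = 0×2 + 1×2 = 2
C[0][1] = 0×1 + 1×1 = 1
C[1][0] = 1×2 + 0×2 = 2
C[1][1] = 1×1 + 0×1 = 1
Result: [[2, 1], [2, 1]]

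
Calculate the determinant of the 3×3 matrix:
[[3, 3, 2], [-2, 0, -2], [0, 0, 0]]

Expansion along first row:
det = 3·det([[0,-2],[0,0]]) - 3·det([[-2,-2],[0,0]]) + 2·det([[-2,0],[0,0]])
    = 3·(0·0 - -2·0) - 3·(-2·0 - -2·0) + 2·(-2·0 - 0·0)
    = 3·0 - 3·0 + 2·0
    = 0 + 0 + 0 = 0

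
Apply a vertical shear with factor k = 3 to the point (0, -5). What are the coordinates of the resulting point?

Shear matrix for vertical shear with factor k = 3:
[[1, 0], [3, 1]]
Result: (0, -5) → (0, -5)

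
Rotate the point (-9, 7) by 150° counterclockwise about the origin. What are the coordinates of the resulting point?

Rotation matrix for 150°: [[cos 150°, -sin 150°], [sin 150°, cos 150°]] ≈ [[-0.866025, -0.500000], [0.500000, -0.866025]]
[[-0.866025, -0.500000], [0.500000, -0.866025]] × [-9, 7]ᵀ ≈ [4.2942, -10.5622]ᵀ
Result: (4.2942, -10.5622)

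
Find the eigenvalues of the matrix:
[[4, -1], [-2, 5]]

Characteristic equation: det(A - λI) = 0
λ² - (trace)λ + (det) = 0
trace = 4 + 5 = 9, det = (4)(5) - (-1)(-2) = 18
λ² - (9)λ + (18) = 0
λ = (9 ± √((9)² - 4·(18))) / 2 = (9 ± √9) / 2
Solving: λ = 3, 6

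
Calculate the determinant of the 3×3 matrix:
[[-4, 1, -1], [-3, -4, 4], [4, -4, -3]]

Expansion along first row:
det = -4·det([[-4,4],[-4,-3]]) - 1·det([[-3,4],[4,-3]]) + -1·det([[-3,-4],[4,-4]])
    = -4·(-4·-3 - 4·-4) - 1·(-3·-3 - 4·4) + -1·(-3·-4 - -4·4)
    = -4·28 - 1·-7 + -1·28
    = -112 + 7 + -28 = -133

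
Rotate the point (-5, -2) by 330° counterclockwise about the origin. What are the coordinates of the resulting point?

Rotation matrix for 330°: [[cos 330°, -sin 330°], [sin 330°, cos 330°]] ≈ [[0.866025, 0.500000], [-0.500000, 0.866025]]
[[0.866025, 0.500000], [-0.500000, 0.866025]] × [-5, -2]ᵀ ≈ [-5.3301, 0.7679]ᵀ
Result: (-5.3301, 0.7679)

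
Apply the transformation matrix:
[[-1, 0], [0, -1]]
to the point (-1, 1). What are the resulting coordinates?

Matrix multiplication:
[[-1, 0], [0, -1]] × [-1, 1]ᵀ
= [(-1)(-1) + (0)(1), (0)(-1) + (-1)(1)]ᵀ
= [1, -1]ᵀ
Result: (1, -1)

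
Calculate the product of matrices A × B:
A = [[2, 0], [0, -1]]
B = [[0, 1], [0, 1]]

Matrix multiplication:
C[0][0] = 2×0 + 0×0 = 0
C[0][1] = 2×1 + 0×1 = 2
C[1][0] = 0×0 + -1×0 = 0
C[1][1] = 0×1 + -1×1 = -1
Result: [[0, 2], [0, -1]]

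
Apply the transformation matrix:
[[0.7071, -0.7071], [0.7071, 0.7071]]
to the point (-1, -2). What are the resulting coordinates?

Matrix multiplication:
[[0.7071, -0.7071], [0.7071, 0.7071]] × [-1, -2]ᵀ
= [(0.7071)(-1) + (-0.7071)(-2), (0.7071)(-1) + (0.7071)(-2)]ᵀ
= [0.7071, -2.1213]ᵀ
Result: (0.7071, -2.1213)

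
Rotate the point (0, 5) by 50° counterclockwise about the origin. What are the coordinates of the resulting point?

Rotation matrix for 50°: [[cos 50°, -sin 50°], [sin 50°, cos 50°]] ≈ [[0.642788, -0.766044], [0.766044, 0.642788]]
[[0.642788, -0.766044], [0.766044, 0.642788]] × [0, 5]ᵀ ≈ [-3.8302, 3.2139]ᵀ
Result: (-3.8302, 3.2139)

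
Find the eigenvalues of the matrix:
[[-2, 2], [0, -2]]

Characteristic equation: det(A - λI) = 0
λ² - (trace)λ + (det) = 0
trace = -2 + -2 = -4, det = (-2)(-2) - (2)(0) = 4
λ² - (-4)λ + (4) = 0
λ = (-4 ± √((-4)² - 4·(4))) / 2 = (-4 ± √0) / 2
Solving: λ = -2, -2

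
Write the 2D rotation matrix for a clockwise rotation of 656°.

Rotation matrix formula: [[cos θ, -sin θ], [sin θ, cos θ]]
A clockwise rotation by 656° is equivalent to a counterclockwise rotation by -656°.
For θ = -656°:
cos(-656°) = 0.4384
sin(-656°) = 0.8988
Result: [[0.4384, -0.8988], [0.8988, 0.4384]]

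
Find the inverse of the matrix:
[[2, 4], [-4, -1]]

For [[a,b],[c,d]], inverse = (1/det)·[[d,-b],[-c,a]]
det = (2)(-1) - (4)(-4) = -2 - -16 = 14
Inverse = (1/14)·[[-1, -4], [4, 2]]
= [[-1/14, -2/7], [2/7, 1/7]]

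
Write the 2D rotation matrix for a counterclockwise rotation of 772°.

Rotation matrix formula: [[cos θ, -sin θ], [sin θ, cos θ]]
For θ = 772°:
cos(772°) = 0.6157
sin(772°) = 0.7880
Result: [[0.6157, -0.7880], [0.7880, 0.6157]]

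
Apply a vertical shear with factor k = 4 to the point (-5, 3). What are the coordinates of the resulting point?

Shear matrix for vertical shear with factor k = 4:
[[1, 0], [4, 1]]
Result: (-5, 3) → (-5, -17)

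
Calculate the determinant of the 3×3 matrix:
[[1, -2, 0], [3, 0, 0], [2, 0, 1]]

Expansion along first row:
det = 1·det([[0,0],[0,1]]) - -2·det([[3,0],[2,1]]) + 0·det([[3,0],[2,0]])
    = 1·(0·1 - 0·0) - -2·(3·1 - 0·2) + 0·(3·0 - 0·2)
    = 1·0 - -2·3 + 0·0
    = 0 + 6 + 0 = 6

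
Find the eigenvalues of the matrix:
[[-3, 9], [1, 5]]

Characteristic equation: det(A - λI) = 0
λ² - (trace)λ + (det) = 0
trace = -3 + 5 = 2, det = (-3)(5) - (9)(1) = -24
λ² - (2)λ + (-24) = 0
λ = (2 ± √((2)² - 4·(-24))) / 2 = (2 ± √100) / 2
Solving: λ = -4, 6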